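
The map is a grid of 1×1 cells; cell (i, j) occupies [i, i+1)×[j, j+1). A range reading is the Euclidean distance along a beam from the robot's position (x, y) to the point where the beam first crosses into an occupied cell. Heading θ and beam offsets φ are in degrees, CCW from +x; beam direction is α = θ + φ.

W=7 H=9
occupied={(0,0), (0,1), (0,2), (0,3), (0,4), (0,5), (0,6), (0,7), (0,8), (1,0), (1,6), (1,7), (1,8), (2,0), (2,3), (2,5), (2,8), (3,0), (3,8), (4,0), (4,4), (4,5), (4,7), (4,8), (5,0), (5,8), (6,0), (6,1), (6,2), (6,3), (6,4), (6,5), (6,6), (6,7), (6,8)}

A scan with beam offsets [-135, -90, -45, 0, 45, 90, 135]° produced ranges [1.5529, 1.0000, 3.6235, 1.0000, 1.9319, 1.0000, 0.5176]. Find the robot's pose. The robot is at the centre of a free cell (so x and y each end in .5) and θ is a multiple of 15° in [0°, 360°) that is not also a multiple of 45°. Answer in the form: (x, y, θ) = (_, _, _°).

(x, y, θ) = (5.5, 6.5, 210°)

Enumerate (i+0.5, j+0.5, θ) over the 28 free cells and 16 admissible headings. For each, cast all 7 beams and compare to the given ranges.
  (2.5, 7.5, 60°): beam 2 = 4.0415 ≠ 1.0000 ✗
  (3.5, 5.5, 60°): beam 1 = 4.6587 ≠ 1.5529 ✗
  (5.5, 1.5, 75°): beam 1 = 0.5774 ≠ 1.5529 ✗
  …
  (5.5, 6.5, 210°): r_1=1.5529, r_2=1.0000, r_3=3.6235, r_4=1.0000, r_5=1.9319, r_6=1.0000, r_7=0.5176 — all match ✓
Unique over the lattice → pose = (5.5, 6.5, 210°).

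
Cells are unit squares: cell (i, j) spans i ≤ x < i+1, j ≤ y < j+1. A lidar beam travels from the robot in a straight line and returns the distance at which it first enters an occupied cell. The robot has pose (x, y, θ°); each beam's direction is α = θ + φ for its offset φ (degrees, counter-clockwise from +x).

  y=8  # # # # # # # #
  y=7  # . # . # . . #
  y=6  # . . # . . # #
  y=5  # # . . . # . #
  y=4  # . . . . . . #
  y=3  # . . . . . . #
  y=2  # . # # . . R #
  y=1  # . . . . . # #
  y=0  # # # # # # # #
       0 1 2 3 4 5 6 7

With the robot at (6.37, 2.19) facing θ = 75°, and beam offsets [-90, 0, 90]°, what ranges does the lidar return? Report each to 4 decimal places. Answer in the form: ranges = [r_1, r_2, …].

beam 1: φ=-90°, α=345°
  direction (0.9659, -0.2588); cell (6,2); t to first gridline: x 0.6522, y 0.7341 (then +1.0353 / +3.8637)
    (7,2) via x @ 0.6522  # hit
  → r_1 = 0.6522
beam 2: φ=0°, α=75°
  direction (0.2588, 0.9659); cell (6,2); t to first gridline: x 2.4341, y 0.8386 (then +3.8637 / +1.0353)
    (6,3) via y @ 0.8386
    (6,4) via y @ 1.8738
    (7,4) via x @ 2.4341  # hit
  → r_2 = 2.4341
beam 3: φ=90°, α=165°
  direction (-0.9659, 0.2588); cell (6,2); t to first gridline: x 0.3831, y 3.1296 (then +1.0353 / +3.8637)
    (5,2) via x @ 0.3831
    (4,2) via x @ 1.4183
    (3,2) via x @ 2.4536  # hit
  → r_3 = 2.4536

ranges = [0.6522, 2.4341, 2.4536]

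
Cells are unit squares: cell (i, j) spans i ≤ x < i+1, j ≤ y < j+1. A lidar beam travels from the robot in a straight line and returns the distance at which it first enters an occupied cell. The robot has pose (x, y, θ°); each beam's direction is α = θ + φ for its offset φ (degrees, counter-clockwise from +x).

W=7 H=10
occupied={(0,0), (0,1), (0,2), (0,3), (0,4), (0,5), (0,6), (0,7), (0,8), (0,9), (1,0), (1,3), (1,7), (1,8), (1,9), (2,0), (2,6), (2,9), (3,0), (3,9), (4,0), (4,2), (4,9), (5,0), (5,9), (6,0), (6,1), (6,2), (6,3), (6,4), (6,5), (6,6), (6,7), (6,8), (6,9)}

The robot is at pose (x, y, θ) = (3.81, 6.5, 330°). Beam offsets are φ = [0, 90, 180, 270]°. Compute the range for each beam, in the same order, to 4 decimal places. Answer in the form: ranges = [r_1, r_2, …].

beam 1: φ=0°, α=330°
  cosα=0.8660 sinα=-0.5000 | (3,6) | tMaxX 0.2194 tMaxY 1.0000 | tΔX 1.1547 tΔY 2.0000
    t=0.2194 [x] (4,6)
    t=1.0000 [y] (4,5)
    t=1.3741 [x] (5,5)
    t=2.5288 [x] (6,5) — stop
  → r_1 = 2.5288
beam 2: φ=90°, α=60°
  cosα=0.5000 sinα=0.8660 | (3,6) | tMaxX 0.3800 tMaxY 0.5774 | tΔX 2.0000 tΔY 1.1547
    t=0.3800 [x] (4,6)
    t=0.5774 [y] (4,7)
    t=1.7321 [y] (4,8)
    t=2.3800 [x] (5,8)
    t=2.8868 [y] (5,9) — stop
  → r_2 = 2.8868
beam 3: φ=180°, α=150°
  cosα=-0.8660 sinα=0.5000 | (3,6) | tMaxX 0.9353 tMaxY 1.0000 | tΔX 1.1547 tΔY 2.0000
    t=0.9353 [x] (2,6) — stop
  → r_3 = 0.9353
beam 4: φ=270°, α=240°
  cosα=-0.5000 sinα=-0.8660 | (3,6) | tMaxX 1.6200 tMaxY 0.5774 | tΔX 2.0000 tΔY 1.1547
    t=0.5774 [y] (3,5)
    t=1.6200 [x] (2,5)
    t=1.7321 [y] (2,4)
    t=2.8868 [y] (2,3)
    t=3.6200 [x] (1,3) — stop
  → r_4 = 3.6200

ranges = [2.5288, 2.8868, 0.9353, 3.6200]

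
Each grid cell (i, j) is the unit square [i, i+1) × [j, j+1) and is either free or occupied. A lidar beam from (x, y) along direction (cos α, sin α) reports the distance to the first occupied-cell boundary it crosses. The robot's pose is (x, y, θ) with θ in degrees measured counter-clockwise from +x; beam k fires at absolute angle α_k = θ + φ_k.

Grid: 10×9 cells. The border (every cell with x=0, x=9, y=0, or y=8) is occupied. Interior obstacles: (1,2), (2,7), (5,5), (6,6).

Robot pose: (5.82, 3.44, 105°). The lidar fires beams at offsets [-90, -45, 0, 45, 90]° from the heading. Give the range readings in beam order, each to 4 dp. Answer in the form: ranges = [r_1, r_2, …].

beam 1: φ=-90°, α=15°
  direction (0.9659, 0.2588); cell (5,3); t to first gridline: x 0.1863, y 2.1637 (then +1.0353 / +3.8637)
    (6,3) via x @ 0.1863
    (7,3) via x @ 1.2216
    (7,4) via y @ 2.1637
    (8,4) via x @ 2.2569
    (9,4) via x @ 3.2922  # hit
  → r_1 = 3.2922
beam 2: φ=-45°, α=60°
  direction (0.5000, 0.8660); cell (5,3); t to first gridline: x 0.3600, y 0.6466 (then +2.0000 / +1.1547)
    (6,3) via x @ 0.3600
    (6,4) via y @ 0.6466
    (6,5) via y @ 1.8013
    (7,5) via x @ 2.3600
    (7,6) via y @ 2.9560
    (7,7) via y @ 4.1107
    (8,7) via x @ 4.3600
    (8,8) via y @ 5.2654  # hit
  → r_2 = 5.2654
beam 3: φ=0°, α=105°
  direction (-0.2588, 0.9659); cell (5,3); t to first gridline: x 3.1682, y 0.5798 (then +3.8637 / +1.0353)
    (5,4) via y @ 0.5798
    (5,5) via y @ 1.6150  # hit
  → r_3 = 1.6150
beam 4: φ=45°, α=150°
  direction (-0.8660, 0.5000); cell (5,3); t to first gridline: x 0.9469, y 1.1200 (then +1.1547 / +2.0000)
    (4,3) via x @ 0.9469
    (4,4) via y @ 1.1200
    (3,4) via x @ 2.1016
    (3,5) via y @ 3.1200
    (2,5) via x @ 3.2563
    (1,5) via x @ 4.4110
    (1,6) via y @ 5.1200
    (0,6) via x @ 5.5657  # hit
  → r_4 = 5.5657
beam 5: φ=90°, α=195°
  direction (-0.9659, -0.2588); cell (5,3); t to first gridline: x 0.8489, y 1.7000 (then +1.0353 / +3.8637)
    (4,3) via x @ 0.8489
    (4,2) via y @ 1.7000
    (3,2) via x @ 1.8842
    (2,2) via x @ 2.9195
    (1,2) via x @ 3.9548  # hit
  → r_5 = 3.9548

ranges = [3.2922, 5.2654, 1.6150, 5.5657, 3.9548]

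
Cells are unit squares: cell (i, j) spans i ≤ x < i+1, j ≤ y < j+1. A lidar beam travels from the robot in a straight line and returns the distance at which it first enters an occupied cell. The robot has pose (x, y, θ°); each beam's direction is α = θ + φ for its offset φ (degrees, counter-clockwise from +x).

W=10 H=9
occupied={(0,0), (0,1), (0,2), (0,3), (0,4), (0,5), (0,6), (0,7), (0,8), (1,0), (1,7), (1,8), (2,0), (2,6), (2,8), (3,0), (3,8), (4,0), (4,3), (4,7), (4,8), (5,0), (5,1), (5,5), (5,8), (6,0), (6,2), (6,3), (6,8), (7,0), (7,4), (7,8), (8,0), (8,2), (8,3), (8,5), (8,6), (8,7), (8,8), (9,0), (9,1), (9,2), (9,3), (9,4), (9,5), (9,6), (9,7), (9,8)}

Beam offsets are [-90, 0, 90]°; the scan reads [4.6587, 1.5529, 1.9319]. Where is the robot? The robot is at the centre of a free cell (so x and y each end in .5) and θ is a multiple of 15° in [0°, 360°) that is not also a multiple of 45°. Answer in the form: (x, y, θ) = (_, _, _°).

Candidates: 42 free-cell centres × 16 headings = 672 poses. Raycast each; keep the one whose scan matches to 4 dp.
  (3.5, 1.5, 60°): beam 1 = 1.0000 ≠ 4.6587 ✗
  (1.5, 2.5, 195°): beam 1 = 1.9319 ≠ 4.6587 ✗
  (7.5, 6.5, 60°): beam 1 = 0.5774 ≠ 4.6587 ✗
  (6.5, 4.5, 195°): beam 1 = 3.6235 ≠ 4.6587 ✗
  (7.5, 3.5, 30°): beam 1 = 1.0000 ≠ 4.6587 ✗
  …
  (3.5, 5.5, 345°): r_1=4.6587, r_2=1.5529, r_3=1.9319 — all match ✓
Unique over the lattice → pose = (3.5, 5.5, 345°).

(x, y, θ) = (3.5, 5.5, 345°)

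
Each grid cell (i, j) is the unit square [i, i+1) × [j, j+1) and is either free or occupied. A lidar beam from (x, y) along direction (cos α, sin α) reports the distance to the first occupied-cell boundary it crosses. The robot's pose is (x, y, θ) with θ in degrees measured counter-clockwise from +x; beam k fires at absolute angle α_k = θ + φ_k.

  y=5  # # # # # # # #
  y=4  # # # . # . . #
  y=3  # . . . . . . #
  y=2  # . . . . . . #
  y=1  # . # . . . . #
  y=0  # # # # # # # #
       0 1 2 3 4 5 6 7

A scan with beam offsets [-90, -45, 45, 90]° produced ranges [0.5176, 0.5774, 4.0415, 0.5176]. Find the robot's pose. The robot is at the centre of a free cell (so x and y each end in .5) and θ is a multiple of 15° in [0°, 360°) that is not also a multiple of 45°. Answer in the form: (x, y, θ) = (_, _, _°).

The pose lattice has 20·16 = 320 candidates. Test each by forward raycasting.
  (5.5, 1.5, 240°): beam 1 = 5.0000 ≠ 0.5176 ✗
  (1.5, 3.5, 15°): beam 1 = 1.9319 ≠ 0.5176 ✗
  (6.5, 3.5, 300°): beam 1 = 4.0415 ≠ 0.5176 ✗
  …
  (3.5, 4.5, 255°): r_1=0.5176, r_2=0.5774, r_3=4.0415, r_4=0.5176 — all match ✓
No second candidate reproduces the full scan.

(x, y, θ) = (3.5, 4.5, 255°)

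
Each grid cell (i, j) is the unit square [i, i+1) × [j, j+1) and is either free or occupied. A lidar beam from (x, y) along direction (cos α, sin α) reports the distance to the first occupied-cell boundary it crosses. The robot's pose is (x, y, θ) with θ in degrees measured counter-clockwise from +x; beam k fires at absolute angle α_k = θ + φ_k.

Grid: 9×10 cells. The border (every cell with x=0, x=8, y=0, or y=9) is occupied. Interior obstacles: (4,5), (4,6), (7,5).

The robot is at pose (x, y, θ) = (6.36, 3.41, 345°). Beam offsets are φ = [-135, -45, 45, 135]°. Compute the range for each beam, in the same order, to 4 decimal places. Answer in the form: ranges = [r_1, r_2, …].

ranges = [4.8200, 2.7828, 1.8937, 2.7200]

beam 1: φ=-135°, α=210°
  direction (-0.8660, -0.5000); cell (6,3); t to first gridline: x 0.4157, y 0.8200 (then +1.1547 / +2.0000)
    (5,3) via x @ 0.4157
    (5,2) via y @ 0.8200
    (4,2) via x @ 1.5704
    (3,2) via x @ 2.7251
    (3,1) via y @ 2.8200
    (2,1) via x @ 3.8798
    (2,0) via y @ 4.8200  # hit
  → r_1 = 4.8200
beam 2: φ=-45°, α=300°
  direction (0.5000, -0.8660); cell (6,3); t to first gridline: x 1.2800, y 0.4734 (then +2.0000 / +1.1547)
    (6,2) via y @ 0.4734
    (7,2) via x @ 1.2800
    (7,1) via y @ 1.6281
    (7,0) via y @ 2.7828  # hit
  → r_2 = 2.7828
beam 3: φ=45°, α=30°
  direction (0.8660, 0.5000); cell (6,3); t to first gridline: x 0.7390, y 1.1800 (then +1.1547 / +2.0000)
    (7,3) via x @ 0.7390
    (7,4) via y @ 1.1800
    (8,4) via x @ 1.8937  # hit
  → r_3 = 1.8937
beam 4: φ=135°, α=120°
  direction (-0.5000, 0.8660); cell (6,3); t to first gridline: x 0.7200, y 0.6813 (then +2.0000 / +1.1547)
    (6,4) via y @ 0.6813
    (5,4) via x @ 0.7200
    (5,5) via y @ 1.8360
    (4,5) via x @ 2.7200  # hit
  → r_4 = 2.7200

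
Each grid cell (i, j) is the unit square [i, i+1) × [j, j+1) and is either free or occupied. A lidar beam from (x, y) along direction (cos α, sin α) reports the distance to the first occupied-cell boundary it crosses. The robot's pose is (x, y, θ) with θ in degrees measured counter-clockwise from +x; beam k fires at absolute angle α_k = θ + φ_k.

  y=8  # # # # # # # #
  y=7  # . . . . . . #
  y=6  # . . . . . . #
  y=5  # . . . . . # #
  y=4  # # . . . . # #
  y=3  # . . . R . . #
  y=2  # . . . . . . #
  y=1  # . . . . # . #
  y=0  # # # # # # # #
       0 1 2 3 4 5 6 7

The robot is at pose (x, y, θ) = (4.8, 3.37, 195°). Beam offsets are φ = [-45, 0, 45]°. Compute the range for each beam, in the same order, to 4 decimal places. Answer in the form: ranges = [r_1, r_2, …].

beam 1: φ=-45°, α=150°
  cosα=-0.8660 sinα=0.5000 | (4,3) | tMaxX 0.9238 tMaxY 1.2600 | tΔX 1.1547 tΔY 2.0000
    t=0.9238 [x] (3,3)
    t=1.2600 [y] (3,4)
    t=2.0785 [x] (2,4)
    t=3.2332 [x] (1,4) — stop
  → r_1 = 3.2332
beam 2: φ=0°, α=195°
  cosα=-0.9659 sinα=-0.2588 | (4,3) | tMaxX 0.8282 tMaxY 1.4296 | tΔX 1.0353 tΔY 3.8637
    t=0.8282 [x] (3,3)
    t=1.4296 [y] (3,2)
    t=1.8635 [x] (2,2)
    t=2.8988 [x] (1,2)
    t=3.9340 [x] (0,2) — stop
  → r_2 = 3.9340
beam 3: φ=45°, α=240°
  cosα=-0.5000 sinα=-0.8660 | (4,3) | tMaxX 1.6000 tMaxY 0.4272 | tΔX 2.0000 tΔY 1.1547
    t=0.4272 [y] (4,2)
    t=1.5819 [y] (4,1)
    t=1.6000 [x] (3,1)
    t=2.7366 [y] (3,0) — stop
  → r_3 = 2.7366

ranges = [3.2332, 3.9340, 2.7366]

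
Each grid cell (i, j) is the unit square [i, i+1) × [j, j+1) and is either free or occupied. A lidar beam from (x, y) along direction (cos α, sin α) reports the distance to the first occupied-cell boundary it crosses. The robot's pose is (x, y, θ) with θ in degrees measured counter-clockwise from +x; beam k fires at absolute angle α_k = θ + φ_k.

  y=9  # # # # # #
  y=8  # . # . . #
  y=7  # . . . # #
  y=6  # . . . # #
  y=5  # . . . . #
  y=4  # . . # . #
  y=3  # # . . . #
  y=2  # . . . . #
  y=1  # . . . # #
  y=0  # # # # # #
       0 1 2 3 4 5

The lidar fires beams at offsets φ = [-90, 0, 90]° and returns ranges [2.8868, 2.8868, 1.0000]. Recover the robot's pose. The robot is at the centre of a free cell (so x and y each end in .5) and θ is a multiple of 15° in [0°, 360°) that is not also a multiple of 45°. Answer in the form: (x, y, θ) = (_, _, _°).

(x, y, θ) = (2.5, 3.5, 330°)

Candidates: 26 free-cell centres × 16 headings = 416 poses. Raycast each; keep the one whose scan matches to 4 dp.
  (3.5, 3.5, 120°): beam 1 = 1.7321 ≠ 2.8868 ✗
  (4.5, 3.5, 120°): beam 1 = 0.5774 ≠ 2.8868 ✗
  (2.5, 7.5, 285°): beam 1 = 1.5529 ≠ 2.8868 ✗
  …
  (2.5, 3.5, 330°): r_1=2.8868, r_2=2.8868, r_3=1.0000 — all match ✓
No second candidate reproduces the full scan.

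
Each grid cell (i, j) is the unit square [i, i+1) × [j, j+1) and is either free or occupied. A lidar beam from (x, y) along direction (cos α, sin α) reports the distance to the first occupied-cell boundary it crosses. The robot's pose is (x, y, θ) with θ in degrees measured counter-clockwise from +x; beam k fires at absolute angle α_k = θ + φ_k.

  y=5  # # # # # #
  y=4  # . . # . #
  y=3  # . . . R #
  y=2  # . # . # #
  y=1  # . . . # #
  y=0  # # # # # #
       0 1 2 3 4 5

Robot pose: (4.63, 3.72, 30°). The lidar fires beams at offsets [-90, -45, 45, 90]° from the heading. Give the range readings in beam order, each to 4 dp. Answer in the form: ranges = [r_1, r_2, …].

ranges = [0.7400, 0.3831, 1.3252, 1.2600]

beam 1: φ=-90°, α=300°
  dir = (cos 300°, sin 300°) = (0.5000, -0.8660); from cell (4,3)
  next x-line at t=0.7400, next y-line at t=0.8314; Δt_x=2.0000, Δt_y=1.1547
    x: enter (5,3) at t=0.7400 ← occupied
  → r_1 = 0.7400
beam 2: φ=-45°, α=345°
  dir = (cos 345°, sin 345°) = (0.9659, -0.2588); from cell (4,3)
  next x-line at t=0.3831, next y-line at t=2.7819; Δt_x=1.0353, Δt_y=3.8637
    x: enter (5,3) at t=0.3831 ← occupied
  → r_2 = 0.3831
beam 3: φ=45°, α=75°
  dir = (cos 75°, sin 75°) = (0.2588, 0.9659); from cell (4,3)
  next x-line at t=1.4296, next y-line at t=0.2899; Δt_x=3.8637, Δt_y=1.0353
    y: enter (4,4) at t=0.2899
    y: enter (4,5) at t=1.3252 ← occupied
  → r_3 = 1.3252
beam 4: φ=90°, α=120°
  dir = (cos 120°, sin 120°) = (-0.5000, 0.8660); from cell (4,3)
  next x-line at t=1.2600, next y-line at t=0.3233; Δt_x=2.0000, Δt_y=1.1547
    y: enter (4,4) at t=0.3233
    x: enter (3,4) at t=1.2600 ← occupied
  → r_4 = 1.2600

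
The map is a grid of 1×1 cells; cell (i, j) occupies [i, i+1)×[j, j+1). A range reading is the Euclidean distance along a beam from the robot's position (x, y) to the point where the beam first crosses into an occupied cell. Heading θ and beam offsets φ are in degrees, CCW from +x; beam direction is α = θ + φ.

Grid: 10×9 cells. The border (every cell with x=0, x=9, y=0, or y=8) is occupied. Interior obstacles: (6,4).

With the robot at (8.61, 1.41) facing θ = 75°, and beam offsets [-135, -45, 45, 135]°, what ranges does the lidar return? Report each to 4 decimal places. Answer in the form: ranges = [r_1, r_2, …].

beam 1: φ=-135°, α=300°
  d=(0.5000,-0.8660)  start (8,1)  tX=0.7800 tY=0.4734  stride 1/|dx|=2.0000 1/|dy|=1.1547
    cross y-line → (8,0), t=0.4734 (wall)
  → r_1 = 0.4734
beam 2: φ=-45°, α=30°
  d=(0.8660,0.5000)  start (8,1)  tX=0.4503 tY=1.1800  stride 1/|dx|=1.1547 1/|dy|=2.0000
    cross x-line → (9,1), t=0.4503 (wall)
  → r_2 = 0.4503
beam 3: φ=45°, α=120°
  d=(-0.5000,0.8660)  start (8,1)  tX=1.2200 tY=0.6813  stride 1/|dx|=2.0000 1/|dy|=1.1547
    cross y-line → (8,2), t=0.6813
    cross x-line → (7,2), t=1.2200
    cross y-line → (7,3), t=1.8360
    cross y-line → (7,4), t=2.9907
    cross x-line → (6,4), t=3.2200 (wall)
  → r_3 = 3.2200
beam 4: φ=135°, α=210°
  d=(-0.8660,-0.5000)  start (8,1)  tX=0.7044 tY=0.8200  stride 1/|dx|=1.1547 1/|dy|=2.0000
    cross x-line → (7,1), t=0.7044
    cross y-line → (7,0), t=0.8200 (wall)
  → r_4 = 0.8200

ranges = [0.4734, 0.4503, 3.2200, 0.8200]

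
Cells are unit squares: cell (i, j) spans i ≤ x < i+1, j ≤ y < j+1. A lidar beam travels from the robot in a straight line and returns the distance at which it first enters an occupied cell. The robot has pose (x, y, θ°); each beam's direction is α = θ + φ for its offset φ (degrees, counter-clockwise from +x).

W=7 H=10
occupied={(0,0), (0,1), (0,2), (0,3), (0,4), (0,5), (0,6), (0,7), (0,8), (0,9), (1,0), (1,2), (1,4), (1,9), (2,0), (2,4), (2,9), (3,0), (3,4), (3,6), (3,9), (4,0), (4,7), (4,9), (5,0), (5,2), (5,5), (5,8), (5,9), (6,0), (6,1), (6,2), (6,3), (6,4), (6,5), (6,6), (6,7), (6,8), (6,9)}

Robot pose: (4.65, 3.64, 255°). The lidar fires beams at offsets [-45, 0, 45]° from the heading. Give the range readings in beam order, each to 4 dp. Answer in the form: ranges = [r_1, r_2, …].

beam 1: φ=-45°, α=210°
  d=(-0.8660,-0.5000)  start (4,3)  tX=0.7506 tY=1.2800  stride 1/|dx|=1.1547 1/|dy|=2.0000
    cross x-line → (3,3), t=0.7506
    cross y-line → (3,2), t=1.2800
    cross x-line → (2,2), t=1.9053
    cross x-line → (1,2), t=3.0600 (wall)
  → r_1 = 3.0600
beam 2: φ=0°, α=255°
  d=(-0.2588,-0.9659)  start (4,3)  tX=2.5114 tY=0.6626  stride 1/|dx|=3.8637 1/|dy|=1.0353
    cross y-line → (4,2), t=0.6626
    cross y-line → (4,1), t=1.6979
    cross x-line → (3,1), t=2.5114
    cross y-line → (3,0), t=2.7331 (wall)
  → r_2 = 2.7331
beam 3: φ=45°, α=300°
  d=(0.5000,-0.8660)  start (4,3)  tX=0.7000 tY=0.7390  stride 1/|dx|=2.0000 1/|dy|=1.1547
    cross x-line → (5,3), t=0.7000
    cross y-line → (5,2), t=0.7390 (wall)
  → r_3 = 0.7390

ranges = [3.0600, 2.7331, 0.7390]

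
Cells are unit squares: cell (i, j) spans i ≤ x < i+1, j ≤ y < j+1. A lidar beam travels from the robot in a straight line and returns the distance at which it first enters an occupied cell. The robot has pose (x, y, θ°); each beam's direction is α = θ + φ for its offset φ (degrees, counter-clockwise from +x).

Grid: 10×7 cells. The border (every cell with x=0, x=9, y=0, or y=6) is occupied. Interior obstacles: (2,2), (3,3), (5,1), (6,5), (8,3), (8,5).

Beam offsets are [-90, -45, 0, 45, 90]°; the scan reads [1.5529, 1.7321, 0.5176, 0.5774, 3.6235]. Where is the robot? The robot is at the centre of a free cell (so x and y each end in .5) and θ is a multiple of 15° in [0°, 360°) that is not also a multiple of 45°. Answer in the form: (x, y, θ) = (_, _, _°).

Candidates: 34 free-cell centres × 16 headings = 544 poses. Raycast each; keep the one whose scan matches to 4 dp.
  (6.5, 4.5, 60°): beam 1 = 1.7321 ≠ 1.5529 ✗
  (7.5, 5.5, 60°): beam 1 = 0.5774 ≠ 1.5529 ✗
  (4.5, 5.5, 150°): beam 1 = 0.5774 ≠ 1.5529 ✗
  (6.5, 4.5, 15°): beam 1 = 3.6235 ≠ 1.5529 ✗
  …
  (1.5, 2.5, 345°): r_1=1.5529, r_2=1.7321, r_3=0.5176, r_4=0.5774, r_5=3.6235 — all match ✓
Unique over the lattice → pose = (1.5, 2.5, 345°).

(x, y, θ) = (1.5, 2.5, 345°)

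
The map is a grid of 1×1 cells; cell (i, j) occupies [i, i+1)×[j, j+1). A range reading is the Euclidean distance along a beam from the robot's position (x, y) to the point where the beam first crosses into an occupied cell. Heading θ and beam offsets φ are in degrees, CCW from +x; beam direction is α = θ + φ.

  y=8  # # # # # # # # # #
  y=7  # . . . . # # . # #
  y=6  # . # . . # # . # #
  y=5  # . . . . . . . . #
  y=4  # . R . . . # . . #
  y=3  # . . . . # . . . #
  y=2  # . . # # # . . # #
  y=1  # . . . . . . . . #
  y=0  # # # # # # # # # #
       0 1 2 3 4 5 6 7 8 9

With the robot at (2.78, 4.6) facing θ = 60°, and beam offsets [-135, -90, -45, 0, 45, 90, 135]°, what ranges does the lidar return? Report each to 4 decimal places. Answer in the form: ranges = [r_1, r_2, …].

ranges = [1.6564, 2.5634, 5.4092, 3.9260, 1.4494, 2.0554, 1.8428]

beam 1: φ=-135°, α=285°
  cosα=0.2588 sinα=-0.9659 | (2,4) | tMaxX 0.8500 tMaxY 0.6212 | tΔX 3.8637 tΔY 1.0353
    t=0.6212 [y] (2,3)
    t=0.8500 [x] (3,3)
    t=1.6564 [y] (3,2) — stop
  → r_1 = 1.6564
beam 2: φ=-90°, α=330°
  cosα=0.8660 sinα=-0.5000 | (2,4) | tMaxX 0.2540 tMaxY 1.2000 | tΔX 1.1547 tΔY 2.0000
    t=0.2540 [x] (3,4)
    t=1.2000 [y] (3,3)
    t=1.4087 [x] (4,3)
    t=2.5634 [x] (5,3) — stop
  → r_2 = 2.5634
beam 3: φ=-45°, α=15°
  cosα=0.9659 sinα=0.2588 | (2,4) | tMaxX 0.2278 tMaxY 1.5455 | tΔX 1.0353 tΔY 3.8637
    t=0.2278 [x] (3,4)
    t=1.2630 [x] (4,4)
    t=1.5455 [y] (4,5)
    t=2.2983 [x] (5,5)
    t=3.3336 [x] (6,5)
    t=4.3689 [x] (7,5)
    t=5.4041 [x] (8,5)
    t=5.4092 [y] (8,6) — stop
  → r_3 = 5.4092
beam 4: φ=0°, α=60°
  cosα=0.5000 sinα=0.8660 | (2,4) | tMaxX 0.4400 tMaxY 0.4619 | tΔX 2.0000 tΔY 1.1547
    t=0.4400 [x] (3,4)
    t=0.4619 [y] (3,5)
    t=1.6166 [y] (3,6)
    t=2.4400 [x] (4,6)
    t=2.7713 [y] (4,7)
    t=3.9260 [y] (4,8) — stop
  → r_4 = 3.9260
beam 5: φ=45°, α=105°
  cosα=-0.2588 sinα=0.9659 | (2,4) | tMaxX 3.0137 tMaxY 0.4141 | tΔX 3.8637 tΔY 1.0353
    t=0.4141 [y] (2,5)
    t=1.4494 [y] (2,6) — stop
  → r_5 = 1.4494
beam 6: φ=90°, α=150°
  cosα=-0.8660 sinα=0.5000 | (2,4) | tMaxX 0.9007 tMaxY 0.8000 | tΔX 1.1547 tΔY 2.0000
    t=0.8000 [y] (2,5)
    t=0.9007 [x] (1,5)
    t=2.0554 [x] (0,5) — stop
  → r_6 = 2.0554
beam 7: φ=135°, α=195°
  cosα=-0.9659 sinα=-0.2588 | (2,4) | tMaxX 0.8075 tMaxY 2.3182 | tΔX 1.0353 tΔY 3.8637
    t=0.8075 [x] (1,4)
    t=1.8428 [x] (0,4) — stop
  → r_7 = 1.8428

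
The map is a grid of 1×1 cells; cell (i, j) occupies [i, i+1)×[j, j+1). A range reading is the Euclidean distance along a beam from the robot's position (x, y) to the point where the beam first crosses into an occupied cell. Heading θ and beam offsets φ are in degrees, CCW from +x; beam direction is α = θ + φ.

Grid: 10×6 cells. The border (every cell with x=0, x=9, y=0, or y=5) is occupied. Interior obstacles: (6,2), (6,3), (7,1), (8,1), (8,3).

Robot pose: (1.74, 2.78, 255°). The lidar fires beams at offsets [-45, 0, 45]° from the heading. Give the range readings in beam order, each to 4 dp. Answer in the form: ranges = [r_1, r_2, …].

ranges = [0.8545, 1.8428, 2.0554]

beam 1: φ=-45°, α=210°
  dir = (cos 210°, sin 210°) = (-0.8660, -0.5000); from cell (1,2)
  next x-line at t=0.8545, next y-line at t=1.5600; Δt_x=1.1547, Δt_y=2.0000
    x: enter (0,2) at t=0.8545 ← occupied
  → r_1 = 0.8545
beam 2: φ=0°, α=255°
  dir = (cos 255°, sin 255°) = (-0.2588, -0.9659); from cell (1,2)
  next x-line at t=2.8591, next y-line at t=0.8075; Δt_x=3.8637, Δt_y=1.0353
    y: enter (1,1) at t=0.8075
    y: enter (1,0) at t=1.8428 ← occupied
  → r_2 = 1.8428
beam 3: φ=45°, α=300°
  dir = (cos 300°, sin 300°) = (0.5000, -0.8660); from cell (1,2)
  next x-line at t=0.5200, next y-line at t=0.9007; Δt_x=2.0000, Δt_y=1.1547
    x: enter (2,2) at t=0.5200
    y: enter (2,1) at t=0.9007
    y: enter (2,0) at t=2.0554 ← occupied
  → r_3 = 2.0554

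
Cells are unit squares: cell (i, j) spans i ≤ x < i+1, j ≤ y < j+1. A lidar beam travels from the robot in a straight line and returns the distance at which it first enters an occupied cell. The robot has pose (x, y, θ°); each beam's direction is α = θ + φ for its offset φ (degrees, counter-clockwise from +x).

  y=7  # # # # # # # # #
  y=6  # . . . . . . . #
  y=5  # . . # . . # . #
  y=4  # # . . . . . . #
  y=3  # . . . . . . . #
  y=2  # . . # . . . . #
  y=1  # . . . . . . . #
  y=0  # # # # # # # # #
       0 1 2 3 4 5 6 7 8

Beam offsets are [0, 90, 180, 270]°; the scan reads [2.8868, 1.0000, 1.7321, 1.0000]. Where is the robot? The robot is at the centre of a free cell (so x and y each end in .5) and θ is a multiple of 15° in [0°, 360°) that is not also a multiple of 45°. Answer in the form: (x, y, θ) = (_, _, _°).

Enumerate (i+0.5, j+0.5, θ) over the 38 free cells and 16 admissible headings. For each, cast all 4 beams and compare to the given ranges.
  (2.5, 4.5, 120°): beam 2 = 0.5774 ≠ 1.0000 ✗
  (5.5, 1.5, 195°): beam 1 = 1.9319 ≠ 2.8868 ✗
  (6.5, 1.5, 285°): beam 1 = 0.5176 ≠ 2.8868 ✗
  (2.5, 3.5, 255°): beam 1 = 2.5882 ≠ 2.8868 ✗
  (5.5, 4.5, 60°): beam 1 = 1.0000 ≠ 2.8868 ✗
  …
  (2.5, 3.5, 240°): r_1=2.8868, r_2=1.0000, r_3=1.7321, r_4=1.0000 — all match ✓
Only this pose fits every beam.

(x, y, θ) = (2.5, 3.5, 240°)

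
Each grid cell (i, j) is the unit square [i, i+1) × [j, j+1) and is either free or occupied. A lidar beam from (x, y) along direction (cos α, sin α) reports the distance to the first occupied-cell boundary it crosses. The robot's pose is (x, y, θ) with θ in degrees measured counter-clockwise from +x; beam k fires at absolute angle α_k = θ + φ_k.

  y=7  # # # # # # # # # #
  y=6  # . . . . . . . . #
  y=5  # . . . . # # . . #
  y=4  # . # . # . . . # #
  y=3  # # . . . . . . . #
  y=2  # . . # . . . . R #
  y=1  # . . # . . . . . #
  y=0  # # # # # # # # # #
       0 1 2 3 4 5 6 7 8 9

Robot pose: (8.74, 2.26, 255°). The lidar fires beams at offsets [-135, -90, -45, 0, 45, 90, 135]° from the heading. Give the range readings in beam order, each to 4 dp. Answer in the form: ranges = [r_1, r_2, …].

beam 1: φ=-135°, α=120°
  cosα=-0.5000 sinα=0.8660 | (8,2) | tMaxX 1.4800 tMaxY 0.8545 | tΔX 2.0000 tΔY 1.1547
    t=0.8545 [y] (8,3)
    t=1.4800 [x] (7,3)
    t=2.0092 [y] (7,4)
    t=3.1639 [y] (7,5)
    t=3.4800 [x] (6,5) — stop
  → r_1 = 3.4800
beam 2: φ=-90°, α=165°
  cosα=-0.9659 sinα=0.2588 | (8,2) | tMaxX 0.7661 tMaxY 2.8591 | tΔX 1.0353 tΔY 3.8637
    t=0.7661 [x] (7,2)
    t=1.8014 [x] (6,2)
    t=2.8367 [x] (5,2)
    t=2.8591 [y] (5,3)
    t=3.8719 [x] (4,3)
    t=4.9072 [x] (3,3)
    t=5.9425 [x] (2,3)
    t=6.7228 [y] (2,4) — stop
  → r_2 = 6.7228
beam 3: φ=-45°, α=210°
  cosα=-0.8660 sinα=-0.5000 | (8,2) | tMaxX 0.8545 tMaxY 0.5200 | tΔX 1.1547 tΔY 2.0000
    t=0.5200 [y] (8,1)
    t=0.8545 [x] (7,1)
    t=2.0092 [x] (6,1)
    t=2.5200 [y] (6,0) — stop
  → r_3 = 2.5200
beam 4: φ=0°, α=255°
  cosα=-0.2588 sinα=-0.9659 | (8,2) | tMaxX 2.8591 tMaxY 0.2692 | tΔX 3.8637 tΔY 1.0353
    t=0.2692 [y] (8,1)
    t=1.3044 [y] (8,0) — stop
  → r_4 = 1.3044
beam 5: φ=45°, α=300°
  cosα=0.5000 sinα=-0.8660 | (8,2) | tMaxX 0.5200 tMaxY 0.3002 | tΔX 2.0000 tΔY 1.1547
    t=0.3002 [y] (8,1)
    t=0.5200 [x] (9,1) — stop
  → r_5 = 0.5200
beam 6: φ=90°, α=345°
  cosα=0.9659 sinα=-0.2588 | (8,2) | tMaxX 0.2692 tMaxY 1.0046 | tΔX 1.0353 tΔY 3.8637
    t=0.2692 [x] (9,2) — stop
  → r_6 = 0.2692
beam 7: φ=135°, α=30°
  cosα=0.8660 sinα=0.5000 | (8,2) | tMaxX 0.3002 tMaxY 1.4800 | tΔX 1.1547 tΔY 2.0000
    t=0.3002 [x] (9,2) — stop
  → r_7 = 0.3002

ranges = [3.4800, 6.7228, 2.5200, 1.3044, 0.5200, 0.2692, 0.3002]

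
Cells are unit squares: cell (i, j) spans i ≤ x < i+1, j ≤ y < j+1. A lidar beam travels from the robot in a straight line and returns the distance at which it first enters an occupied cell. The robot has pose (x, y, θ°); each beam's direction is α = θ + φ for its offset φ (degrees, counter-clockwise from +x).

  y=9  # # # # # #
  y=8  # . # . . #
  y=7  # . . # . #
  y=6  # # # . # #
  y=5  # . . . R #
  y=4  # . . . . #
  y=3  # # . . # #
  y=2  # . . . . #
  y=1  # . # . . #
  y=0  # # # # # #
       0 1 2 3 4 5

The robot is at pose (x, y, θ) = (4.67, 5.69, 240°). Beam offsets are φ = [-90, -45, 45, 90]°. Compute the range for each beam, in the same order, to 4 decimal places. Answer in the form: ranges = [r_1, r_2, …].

beam 1: φ=-90°, α=150°
  d=(-0.8660,0.5000)  start (4,5)  tX=0.7736 tY=0.6200  stride 1/|dx|=1.1547 1/|dy|=2.0000
    cross y-line → (4,6), t=0.6200 (wall)
  → r_1 = 0.6200
beam 2: φ=-45°, α=195°
  d=(-0.9659,-0.2588)  start (4,5)  tX=0.6936 tY=2.6660  stride 1/|dx|=1.0353 1/|dy|=3.8637
    cross x-line → (3,5), t=0.6936
    cross x-line → (2,5), t=1.7289
    cross y-line → (2,4), t=2.6660
    cross x-line → (1,4), t=2.7642
    cross x-line → (0,4), t=3.7995 (wall)
  → r_2 = 3.7995
beam 3: φ=45°, α=285°
  d=(0.2588,-0.9659)  start (4,5)  tX=1.2750 tY=0.7143  stride 1/|dx|=3.8637 1/|dy|=1.0353
    cross y-line → (4,4), t=0.7143
    cross x-line → (5,4), t=1.2750 (wall)
  → r_3 = 1.2750
beam 4: φ=90°, α=330°
  d=(0.8660,-0.5000)  start (4,5)  tX=0.3811 tY=1.3800  stride 1/|dx|=1.1547 1/|dy|=2.0000
    cross x-line → (5,5), t=0.3811 (wall)
  → r_4 = 0.3811

ranges = [0.6200, 3.7995, 1.2750, 0.3811]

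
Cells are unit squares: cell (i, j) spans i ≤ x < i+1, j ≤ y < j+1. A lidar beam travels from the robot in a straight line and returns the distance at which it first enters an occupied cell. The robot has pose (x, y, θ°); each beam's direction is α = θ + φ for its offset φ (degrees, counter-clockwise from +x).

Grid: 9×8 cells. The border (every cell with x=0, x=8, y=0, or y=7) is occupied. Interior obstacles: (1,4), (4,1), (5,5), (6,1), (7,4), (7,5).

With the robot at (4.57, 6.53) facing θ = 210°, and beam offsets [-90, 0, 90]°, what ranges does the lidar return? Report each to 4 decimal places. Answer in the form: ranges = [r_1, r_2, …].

beam 1: φ=-90°, α=120°
  dir = (cos 120°, sin 120°) = (-0.5000, 0.8660); from cell (4,6)
  next x-line at t=1.1400, next y-line at t=0.5427; Δt_x=2.0000, Δt_y=1.1547
    y: enter (4,7) at t=0.5427 ← occupied
  → r_1 = 0.5427
beam 2: φ=0°, α=210°
  dir = (cos 210°, sin 210°) = (-0.8660, -0.5000); from cell (4,6)
  next x-line at t=0.6582, next y-line at t=1.0600; Δt_x=1.1547, Δt_y=2.0000
    x: enter (3,6) at t=0.6582
    y: enter (3,5) at t=1.0600
    x: enter (2,5) at t=1.8129
    x: enter (1,5) at t=2.9676
    y: enter (1,4) at t=3.0600 ← occupied
  → r_2 = 3.0600
beam 3: φ=90°, α=300°
  dir = (cos 300°, sin 300°) = (0.5000, -0.8660); from cell (4,6)
  next x-line at t=0.8600, next y-line at t=0.6120; Δt_x=2.0000, Δt_y=1.1547
    y: enter (4,5) at t=0.6120
    x: enter (5,5) at t=0.8600 ← occupied
  → r_3 = 0.8600

ranges = [0.5427, 3.0600, 0.8600]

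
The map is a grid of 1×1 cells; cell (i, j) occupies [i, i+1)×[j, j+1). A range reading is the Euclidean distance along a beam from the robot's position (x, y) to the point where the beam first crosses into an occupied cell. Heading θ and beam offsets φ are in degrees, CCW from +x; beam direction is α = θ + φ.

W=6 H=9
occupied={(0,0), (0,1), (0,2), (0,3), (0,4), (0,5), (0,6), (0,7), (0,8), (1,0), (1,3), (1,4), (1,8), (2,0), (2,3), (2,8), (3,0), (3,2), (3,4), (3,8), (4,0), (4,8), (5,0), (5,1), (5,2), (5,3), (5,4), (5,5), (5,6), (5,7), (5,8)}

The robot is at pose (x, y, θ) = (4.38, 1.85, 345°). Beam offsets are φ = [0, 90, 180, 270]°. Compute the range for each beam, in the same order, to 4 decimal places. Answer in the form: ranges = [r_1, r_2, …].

beam 1: φ=0°, α=345°
  d=(0.9659,-0.2588)  start (4,1)  tX=0.6419 tY=3.2841  stride 1/|dx|=1.0353 1/|dy|=3.8637
    cross x-line → (5,1), t=0.6419 (wall)
  → r_1 = 0.6419
beam 2: φ=90°, α=75°
  d=(0.2588,0.9659)  start (4,1)  tX=2.3955 tY=0.1553  stride 1/|dx|=3.8637 1/|dy|=1.0353
    cross y-line → (4,2), t=0.1553
    cross y-line → (4,3), t=1.1906
    cross y-line → (4,4), t=2.2258
    cross x-line → (5,4), t=2.3955 (wall)
  → r_2 = 2.3955
beam 3: φ=180°, α=165°
  d=(-0.9659,0.2588)  start (4,1)  tX=0.3934 tY=0.5796  stride 1/|dx|=1.0353 1/|dy|=3.8637
    cross x-line → (3,1), t=0.3934
    cross y-line → (3,2), t=0.5796 (wall)
  → r_3 = 0.5796
beam 4: φ=270°, α=255°
  d=(-0.2588,-0.9659)  start (4,1)  tX=1.4682 tY=0.8800  stride 1/|dx|=3.8637 1/|dy|=1.0353
    cross y-line → (4,0), t=0.8800 (wall)
  → r_4 = 0.8800

ranges = [0.6419, 2.3955, 0.5796, 0.8800]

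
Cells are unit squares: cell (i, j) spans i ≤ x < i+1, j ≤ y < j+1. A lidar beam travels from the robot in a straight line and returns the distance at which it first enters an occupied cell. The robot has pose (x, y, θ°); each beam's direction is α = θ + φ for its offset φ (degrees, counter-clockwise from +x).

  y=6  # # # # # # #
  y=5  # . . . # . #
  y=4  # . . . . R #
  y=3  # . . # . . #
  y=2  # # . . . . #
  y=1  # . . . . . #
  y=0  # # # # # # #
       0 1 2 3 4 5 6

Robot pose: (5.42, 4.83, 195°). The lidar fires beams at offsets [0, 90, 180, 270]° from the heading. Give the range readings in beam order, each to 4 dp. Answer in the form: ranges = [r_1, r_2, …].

ranges = [4.5759, 2.2409, 0.6005, 1.2113]

beam 1: φ=0°, α=195°
  cosα=-0.9659 sinα=-0.2588 | (5,4) | tMaxX 0.4348 tMaxY 3.2069 | tΔX 1.0353 tΔY 3.8637
    t=0.4348 [x] (4,4)
    t=1.4701 [x] (3,4)
    t=2.5054 [x] (2,4)
    t=3.2069 [y] (2,3)
    t=3.5406 [x] (1,3)
    t=4.5759 [x] (0,3) — stop
  → r_1 = 4.5759
beam 2: φ=90°, α=285°
  cosα=0.2588 sinα=-0.9659 | (5,4) | tMaxX 2.2409 tMaxY 0.8593 | tΔX 3.8637 tΔY 1.0353
    t=0.8593 [y] (5,3)
    t=1.8946 [y] (5,2)
    t=2.2409 [x] (6,2) — stop
  → r_2 = 2.2409
beam 3: φ=180°, α=15°
  cosα=0.9659 sinα=0.2588 | (5,4) | tMaxX 0.6005 tMaxY 0.6568 | tΔX 1.0353 tΔY 3.8637
    t=0.6005 [x] (6,4) — stop
  → r_3 = 0.6005
beam 4: φ=270°, α=105°
  cosα=-0.2588 sinα=0.9659 | (5,4) | tMaxX 1.6228 tMaxY 0.1760 | tΔX 3.8637 tΔY 1.0353
    t=0.1760 [y] (5,5)
    t=1.2113 [y] (5,6) — stop
  → r_4 = 1.2113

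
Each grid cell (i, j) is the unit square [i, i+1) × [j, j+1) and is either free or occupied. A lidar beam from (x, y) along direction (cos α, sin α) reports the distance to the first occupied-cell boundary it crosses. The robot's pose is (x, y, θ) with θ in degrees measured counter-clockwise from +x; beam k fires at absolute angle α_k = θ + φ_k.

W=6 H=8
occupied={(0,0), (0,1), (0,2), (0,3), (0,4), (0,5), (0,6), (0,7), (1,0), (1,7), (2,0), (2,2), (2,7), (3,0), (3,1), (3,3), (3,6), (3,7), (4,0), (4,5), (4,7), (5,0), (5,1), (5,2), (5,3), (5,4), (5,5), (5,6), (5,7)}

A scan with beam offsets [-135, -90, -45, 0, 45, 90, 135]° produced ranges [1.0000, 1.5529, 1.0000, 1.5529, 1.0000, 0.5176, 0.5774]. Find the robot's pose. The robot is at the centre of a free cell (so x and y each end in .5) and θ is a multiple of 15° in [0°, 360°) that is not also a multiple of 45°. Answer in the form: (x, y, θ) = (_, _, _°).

Candidates: 19 free-cell centres × 16 headings = 304 poses. Raycast each; keep the one whose scan matches to 4 dp.
  (2.5, 5.5, 60°): beam 1 = 1.9319 ≠ 1.0000 ✗
  (4.5, 4.5, 120°): beam 1 = 0.5176 ≠ 1.0000 ✗
  (1.5, 2.5, 240°): beam 1 = 1.9319 ≠ 1.0000 ✗
  (2.5, 5.5, 195°): beam 3 = 1.7321 ≠ 1.0000 ✗
  …
  (4.5, 2.5, 255°): r_1=1.0000, r_2=1.5529, r_3=1.0000, r_4=1.5529, r_5=1.0000, r_6=0.5176, r_7=0.5774 — all match ✓
No second candidate reproduces the full scan.

(x, y, θ) = (4.5, 2.5, 255°)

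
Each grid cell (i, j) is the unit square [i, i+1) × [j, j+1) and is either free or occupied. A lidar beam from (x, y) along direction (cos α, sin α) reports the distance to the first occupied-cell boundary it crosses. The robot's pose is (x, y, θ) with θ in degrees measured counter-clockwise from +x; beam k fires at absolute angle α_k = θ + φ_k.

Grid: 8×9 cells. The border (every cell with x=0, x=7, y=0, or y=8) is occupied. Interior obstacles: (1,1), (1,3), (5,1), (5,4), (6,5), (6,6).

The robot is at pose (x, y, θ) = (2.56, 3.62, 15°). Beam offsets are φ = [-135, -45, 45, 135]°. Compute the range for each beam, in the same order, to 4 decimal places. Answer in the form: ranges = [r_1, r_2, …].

ranges = [1.8706, 3.2400, 5.0576, 0.6466]

beam 1: φ=-135°, α=240°
  cosα=-0.5000 sinα=-0.8660 | (2,3) | tMaxX 1.1200 tMaxY 0.7159 | tΔX 2.0000 tΔY 1.1547
    t=0.7159 [y] (2,2)
    t=1.1200 [x] (1,2)
    t=1.8706 [y] (1,1) — stop
  → r_1 = 1.8706
beam 2: φ=-45°, α=330°
  cosα=0.8660 sinα=-0.5000 | (2,3) | tMaxX 0.5081 tMaxY 1.2400 | tΔX 1.1547 tΔY 2.0000
    t=0.5081 [x] (3,3)
    t=1.2400 [y] (3,2)
    t=1.6628 [x] (4,2)
    t=2.8175 [x] (5,2)
    t=3.2400 [y] (5,1) — stop
  → r_2 = 3.2400
beam 3: φ=45°, α=60°
  cosα=0.5000 sinα=0.8660 | (2,3) | tMaxX 0.8800 tMaxY 0.4388 | tΔX 2.0000 tΔY 1.1547
    t=0.4388 [y] (2,4)
    t=0.8800 [x] (3,4)
    t=1.5935 [y] (3,5)
    t=2.7482 [y] (3,6)
    t=2.8800 [x] (4,6)
    t=3.9029 [y] (4,7)
    t=4.8800 [x] (5,7)
    t=5.0576 [y] (5,8) — stop
  → r_3 = 5.0576
beam 4: φ=135°, α=150°
  cosα=-0.8660 sinα=0.5000 | (2,3) | tMaxX 0.6466 tMaxY 0.7600 | tΔX 1.1547 tΔY 2.0000
    t=0.6466 [x] (1,3) — stop
  → r_4 = 0.6466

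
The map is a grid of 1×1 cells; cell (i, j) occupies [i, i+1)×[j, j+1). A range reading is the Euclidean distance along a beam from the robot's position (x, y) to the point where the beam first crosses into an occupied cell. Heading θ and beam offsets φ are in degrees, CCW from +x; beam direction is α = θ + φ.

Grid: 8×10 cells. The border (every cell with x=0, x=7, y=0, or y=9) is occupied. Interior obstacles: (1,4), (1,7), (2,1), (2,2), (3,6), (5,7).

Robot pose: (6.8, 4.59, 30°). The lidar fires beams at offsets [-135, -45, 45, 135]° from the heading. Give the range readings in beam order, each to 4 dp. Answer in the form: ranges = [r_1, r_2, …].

beam 1: φ=-135°, α=255°
  dir = (cos 255°, sin 255°) = (-0.2588, -0.9659); from cell (6,4)
  next x-line at t=3.0910, next y-line at t=0.6108; Δt_x=3.8637, Δt_y=1.0353
    y: enter (6,3) at t=0.6108
    y: enter (6,2) at t=1.6461
    y: enter (6,1) at t=2.6814
    x: enter (5,1) at t=3.0910
    y: enter (5,0) at t=3.7166 ← occupied
  → r_1 = 3.7166
beam 2: φ=-45°, α=345°
  dir = (cos 345°, sin 345°) = (0.9659, -0.2588); from cell (6,4)
  next x-line at t=0.2071, next y-line at t=2.2796; Δt_x=1.0353, Δt_y=3.8637
    x: enter (7,4) at t=0.2071 ← occupied
  → r_2 = 0.2071
beam 3: φ=45°, α=75°
  dir = (cos 75°, sin 75°) = (0.2588, 0.9659); from cell (6,4)
  next x-line at t=0.7727, next y-line at t=0.4245; Δt_x=3.8637, Δt_y=1.0353
    y: enter (6,5) at t=0.4245
    x: enter (7,5) at t=0.7727 ← occupied
  → r_3 = 0.7727
beam 4: φ=135°, α=165°
  dir = (cos 165°, sin 165°) = (-0.9659, 0.2588); from cell (6,4)
  next x-line at t=0.8282, next y-line at t=1.5841; Δt_x=1.0353, Δt_y=3.8637
    x: enter (5,4) at t=0.8282
    y: enter (5,5) at t=1.5841
    x: enter (4,5) at t=1.8635
    x: enter (3,5) at t=2.8988
    x: enter (2,5) at t=3.9340
    x: enter (1,5) at t=4.9693
    y: enter (1,6) at t=5.4478
    x: enter (0,6) at t=6.0046 ← occupied
  → r_4 = 6.0046

ranges = [3.7166, 0.2071, 0.7727, 6.0046]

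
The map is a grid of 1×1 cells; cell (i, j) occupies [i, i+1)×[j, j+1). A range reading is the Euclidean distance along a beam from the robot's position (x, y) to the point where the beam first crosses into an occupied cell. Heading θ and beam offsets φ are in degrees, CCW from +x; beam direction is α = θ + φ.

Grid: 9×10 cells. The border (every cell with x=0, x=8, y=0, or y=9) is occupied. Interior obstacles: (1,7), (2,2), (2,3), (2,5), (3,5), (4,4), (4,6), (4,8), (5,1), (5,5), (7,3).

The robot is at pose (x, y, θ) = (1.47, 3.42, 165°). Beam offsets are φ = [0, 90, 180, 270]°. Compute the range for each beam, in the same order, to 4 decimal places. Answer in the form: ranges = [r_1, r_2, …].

ranges = [0.4866, 1.8159, 0.5487, 2.0478]

beam 1: φ=0°, α=165°
  cosα=-0.9659 sinα=0.2588 | (1,3) | tMaxX 0.4866 tMaxY 2.2409 | tΔX 1.0353 tΔY 3.8637
    t=0.4866 [x] (0,3) — stop
  → r_1 = 0.4866
beam 2: φ=90°, α=255°
  cosα=-0.2588 sinα=-0.9659 | (1,3) | tMaxX 1.8159 tMaxY 0.4348 | tΔX 3.8637 tΔY 1.0353
    t=0.4348 [y] (1,2)
    t=1.4701 [y] (1,1)
    t=1.8159 [x] (0,1) — stop
  → r_2 = 1.8159
beam 3: φ=180°, α=345°
  cosα=0.9659 sinα=-0.2588 | (1,3) | tMaxX 0.5487 tMaxY 1.6228 | tΔX 1.0353 tΔY 3.8637
    t=0.5487 [x] (2,3) — stop
  → r_3 = 0.5487
beam 4: φ=270°, α=75°
  cosα=0.2588 sinα=0.9659 | (1,3) | tMaxX 2.0478 tMaxY 0.6005 | tΔX 3.8637 tΔY 1.0353
    t=0.6005 [y] (1,4)
    t=1.6357 [y] (1,5)
    t=2.0478 [x] (2,5) — stop
  → r_4 = 2.0478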